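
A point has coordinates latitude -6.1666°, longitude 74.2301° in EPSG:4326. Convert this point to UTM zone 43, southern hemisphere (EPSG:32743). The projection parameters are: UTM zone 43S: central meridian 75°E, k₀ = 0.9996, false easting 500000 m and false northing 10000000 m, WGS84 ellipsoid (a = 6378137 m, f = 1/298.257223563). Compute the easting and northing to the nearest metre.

E 414819 m, N 9318318 m

Zone 43 central meridian λ₀ = 6×43 − 183 = 75°; Δλ = -0.7699°.
Transverse Mercator on WGS84 with k₀ = 0.9996 gives E = 414819.306 m, N = 9318317.571 m.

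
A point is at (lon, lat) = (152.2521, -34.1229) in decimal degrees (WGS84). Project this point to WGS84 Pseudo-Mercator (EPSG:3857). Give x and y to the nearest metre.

Web Mercator is spherical with R = a = 6378137 m.
x = R·λ = 6378137 × 2.657300438 = 16948626.244 m.
y = R·ln tan(π/4 + φ/2) = 6378137 × -0.634247345 = -4045316.456 m.

x 16948626 m, y -4045316 m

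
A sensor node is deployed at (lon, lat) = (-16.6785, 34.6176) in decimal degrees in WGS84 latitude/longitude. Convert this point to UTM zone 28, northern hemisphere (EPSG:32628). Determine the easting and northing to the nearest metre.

Zone 28 central meridian λ₀ = 6×28 − 183 = -15°; Δλ = -1.6785°.
Transverse Mercator on WGS84 with k₀ = 0.9996 gives E = 346117.087 m, N = 3831918.417 m.

E 346117 m, N 3831918 m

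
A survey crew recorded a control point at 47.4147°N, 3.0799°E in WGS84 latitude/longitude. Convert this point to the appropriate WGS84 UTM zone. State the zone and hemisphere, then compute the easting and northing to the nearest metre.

Longitude 3.0799° lies in the 6° band [0°, 6°), giving zone 31; latitude is north of the equator, so 31N.
Zone 31 central meridian λ₀ = 6×31 − 183 = 3°; Δλ = +0.0799°.
Transverse Mercator on WGS84 with k₀ = 0.9996 gives E = 506027.283 m, N = 5251252.987 m.

Zone 31N: E 506027 m, N 5251253 m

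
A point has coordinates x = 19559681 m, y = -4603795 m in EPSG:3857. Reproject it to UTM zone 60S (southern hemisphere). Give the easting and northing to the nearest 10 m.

Web Mercator inverse (R = 6378137 m) → φ = -38.17230212°, λ = 175.70760395°.
UTM 60S forward: E = 386794.789 m, N = 5774278.271 m.

E 386790 m, N 5774280 m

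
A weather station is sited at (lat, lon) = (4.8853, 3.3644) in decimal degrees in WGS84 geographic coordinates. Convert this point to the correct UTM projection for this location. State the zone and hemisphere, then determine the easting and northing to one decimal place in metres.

Longitude 3.3644° lies in the 6° band [0°, 6°), giving zone 31; latitude is north of the equator, so 31N.
Zone 31 central meridian λ₀ = 6×31 − 183 = 3°; Δλ = +0.3644°.
Transverse Mercator on WGS84 with k₀ = 0.9996 gives E = 540402.542 m, N = 539996.497 m.

Zone 31N: E 540402.5 m, N 539996.5 m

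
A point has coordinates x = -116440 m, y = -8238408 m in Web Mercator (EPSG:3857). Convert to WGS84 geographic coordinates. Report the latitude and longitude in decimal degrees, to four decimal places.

lat -59.2674°, lon -1.0460°

R = 6378137 m. λ = x/R = -1.04599832°.
φ = 2·arctan(exp(y/R)) − 90° = 2·arctan(0.27481) − 90° = -59.26739944°.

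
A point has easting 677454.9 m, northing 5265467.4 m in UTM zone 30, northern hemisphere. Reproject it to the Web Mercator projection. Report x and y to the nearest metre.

Unproject from UTM 30N (λ₀ = -3°) → φ = 47.51840043°, λ = -0.64290017°.
Web Mercator (R = 6378137 m): x = -71567.320 m, y = 6027104.558 m.

x -71567 m, y 6027105 m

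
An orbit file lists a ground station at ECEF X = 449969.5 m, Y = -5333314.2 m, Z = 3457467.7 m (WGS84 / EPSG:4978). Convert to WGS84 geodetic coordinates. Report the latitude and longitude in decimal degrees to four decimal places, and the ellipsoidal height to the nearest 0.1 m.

λ = atan2(Y, X) = -85.17740007°; p = √(X²+Y²) = 5352262.4 m.
Bowring's method on WGS84 (a = 6378137 m, b = 6356752.314 m) gives φ = 33.03740014°, h = 57.069 m.

lat 33.0374°, lon -85.1774°, h 57.1 m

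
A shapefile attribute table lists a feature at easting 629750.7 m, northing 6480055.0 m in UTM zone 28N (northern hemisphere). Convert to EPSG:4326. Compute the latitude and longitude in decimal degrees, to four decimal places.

Zone 28N: λ₀ = -15°, k₀ = 0.9996, false easting 500000 m.
Meridian distance M = (N − FN)/k₀ = 6482648.1 m.
Inverse transverse Mercator on WGS84 gives φ = 58.44189980°, λ = -12.77719956°.

lat 58.4419°, lon -12.7772°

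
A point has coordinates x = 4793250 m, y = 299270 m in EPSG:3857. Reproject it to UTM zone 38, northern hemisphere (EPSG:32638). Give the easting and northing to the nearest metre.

Web Mercator inverse (R = 6378137 m) → φ = 2.68740223°, λ = 43.05849736°.
UTM 38N forward: E = 284153.970 m, N = 297212.396 m.

E 284154 m, N 297212 m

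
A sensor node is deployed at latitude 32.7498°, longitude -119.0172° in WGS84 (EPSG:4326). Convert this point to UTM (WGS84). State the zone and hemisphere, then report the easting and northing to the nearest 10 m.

Zone 11N: E 311020 m, N 3625350 m

Longitude -119.0172° lies in the 6° band [-120°, -114°), giving zone 11; latitude is north of the equator, so 11N.
Zone 11 central meridian λ₀ = 6×11 − 183 = -117°; Δλ = -2.0172°.
Transverse Mercator on WGS84 with k₀ = 0.9996 gives E = 311015.203 m, N = 3625350.447 m.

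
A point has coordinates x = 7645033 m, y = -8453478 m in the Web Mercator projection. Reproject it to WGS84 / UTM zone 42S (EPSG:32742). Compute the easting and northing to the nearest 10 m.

Web Mercator inverse (R = 6378137 m) → φ = -60.24049859°, λ = 68.67649991°.
UTM 42S forward: E = 482087.089 m, N = 3321760.638 m.

E 482090 m, N 3321760 m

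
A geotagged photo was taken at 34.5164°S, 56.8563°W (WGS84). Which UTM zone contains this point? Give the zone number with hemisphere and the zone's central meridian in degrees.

UTM zone = ⌊(λ + 180)/6⌋ + 1; -56.8563° ∈ [-60°, -54°) → zone 21.
Hemisphere: S (φ < 0).
Central meridian λ₀ = 6×21 − 183 = -57°.

Zone 21S, central meridian -57°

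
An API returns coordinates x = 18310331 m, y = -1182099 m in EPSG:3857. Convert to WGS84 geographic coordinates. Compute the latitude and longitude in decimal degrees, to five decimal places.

R = 6378137 m. λ = x/R = 164.48450195°.
φ = 2·arctan(exp(y/R)) − 90° = 2·arctan(0.83083) − 90° = -10.55870019°.

lat -10.55870°, lon 164.48450°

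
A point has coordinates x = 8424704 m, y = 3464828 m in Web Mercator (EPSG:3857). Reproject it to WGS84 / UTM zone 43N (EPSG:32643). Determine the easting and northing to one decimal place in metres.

Web Mercator inverse (R = 6378137 m) → φ = 29.69830177°, λ = 75.68040367°.
UTM 43N forward: E = 565821.742 m, N = 3285549.144 m.

E 565821.7 m, N 3285549.1 m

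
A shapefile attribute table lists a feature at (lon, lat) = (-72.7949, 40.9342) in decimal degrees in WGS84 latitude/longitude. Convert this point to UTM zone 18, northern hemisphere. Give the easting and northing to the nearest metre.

Zone 18 central meridian λ₀ = 6×18 − 183 = -75°; Δλ = +2.2051°.
Transverse Mercator on WGS84 with k₀ = 0.9996 gives E = 685643.168 m, N = 4533793.881 m.

E 685643 m, N 4533794 m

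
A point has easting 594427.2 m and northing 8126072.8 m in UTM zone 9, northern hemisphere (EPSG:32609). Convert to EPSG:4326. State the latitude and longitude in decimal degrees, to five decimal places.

lat 73.20870°, lon -126.07050°

Zone 9N: λ₀ = -129°, k₀ = 0.9996, false easting 500000 m.
Meridian distance M = (N − FN)/k₀ = 8129324.5 m.
Inverse transverse Mercator on WGS84 gives φ = 73.20870006°, λ = -126.07049846°.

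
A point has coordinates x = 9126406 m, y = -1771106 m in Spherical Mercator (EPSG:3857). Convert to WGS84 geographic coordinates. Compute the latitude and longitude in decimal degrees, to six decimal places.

R = 6378137 m. λ = x/R = 81.98389999°.
φ = 2·arctan(exp(y/R)) − 90° = 2·arctan(0.75754) − 90° = -15.70950410°.

lat -15.709504°, lon 81.983900°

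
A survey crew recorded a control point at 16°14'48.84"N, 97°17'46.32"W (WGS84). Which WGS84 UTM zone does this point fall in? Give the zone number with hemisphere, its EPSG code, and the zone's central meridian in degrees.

UTM zone = ⌊(λ + 180)/6⌋ + 1; -97.2962° ∈ [-102°, -96°) → zone 14.
Hemisphere: N (φ ≥ 0).
Central meridian λ₀ = 6×14 − 183 = -99°.
EPSG code: 32614.

Zone 14N (EPSG:32614), central meridian -99°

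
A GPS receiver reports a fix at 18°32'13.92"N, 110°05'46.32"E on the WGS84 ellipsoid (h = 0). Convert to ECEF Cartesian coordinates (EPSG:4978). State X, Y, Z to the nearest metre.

X -2078513 m, Y 5680972 m, Z 2014847 m

WGS84: a = 6378137 m, e² = 0.006694380; N(φ) = a/√(1−e²sin²φ) = 6380295.893 m.
X = (N+h)·cosφ·cosλ = -2078513.446 m; Y = (N+h)·cosφ·sinλ = 5680972.380 m; Z = (N(1−e²)+h)·sinφ = 2014846.536 m.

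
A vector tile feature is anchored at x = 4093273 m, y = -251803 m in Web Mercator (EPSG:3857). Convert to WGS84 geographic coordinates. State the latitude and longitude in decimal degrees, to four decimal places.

lat -2.2614°, lon 36.7705°

R = 6378137 m. λ = x/R = 36.77049698°.
φ = 2·arctan(exp(y/R)) − 90° = 2·arctan(0.96129) − 90° = -2.26139748°.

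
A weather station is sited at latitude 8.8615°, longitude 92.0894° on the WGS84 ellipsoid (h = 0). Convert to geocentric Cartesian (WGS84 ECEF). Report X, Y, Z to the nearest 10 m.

X -229780 m, Y 6298320 m, Z 976030 m

WGS84: a = 6378137 m, e² = 0.006694380; N(φ) = a/√(1−e²sin²φ) = 6378643.675 m.
X = (N+h)·cosφ·cosλ = -229781.965 m; Y = (N+h)·cosφ·sinλ = 6298315.453 m; Z = (N(1−e²)+h)·sinφ = 976029.720 m.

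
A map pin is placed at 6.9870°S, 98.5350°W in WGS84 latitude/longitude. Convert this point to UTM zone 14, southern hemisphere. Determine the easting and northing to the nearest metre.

E 551362 m, N 9227663 m

Zone 14 central meridian λ₀ = 6×14 − 183 = -99°; Δλ = +0.4650°.
Transverse Mercator on WGS84 with k₀ = 0.9996 gives E = 551361.699 m, N = 9227662.885 m.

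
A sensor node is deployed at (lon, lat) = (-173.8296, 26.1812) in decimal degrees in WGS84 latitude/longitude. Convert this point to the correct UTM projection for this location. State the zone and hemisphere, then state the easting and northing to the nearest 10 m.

Longitude -173.8296° lies in the 6° band [-174°, -168°), giving zone 2; latitude is north of the equator, so 2N.
Zone 2 central meridian λ₀ = 6×2 − 183 = -171°; Δλ = -2.8296°.
Transverse Mercator on WGS84 with k₀ = 0.9996 gives E = 217185.382 m, N = 2898833.708 m.

Zone 2N: E 217190 m, N 2898830 m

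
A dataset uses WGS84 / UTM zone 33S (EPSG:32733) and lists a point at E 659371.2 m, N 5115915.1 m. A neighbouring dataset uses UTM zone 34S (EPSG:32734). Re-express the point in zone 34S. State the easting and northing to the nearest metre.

UTM 33S → geographic: φ = -44.09260043°, λ = 16.99089951°.
UTM 34S (λ₀ = 21°) forward: E = 179065.699 m, N = 5110022.815 m.

E 179066 m, N 5110023 m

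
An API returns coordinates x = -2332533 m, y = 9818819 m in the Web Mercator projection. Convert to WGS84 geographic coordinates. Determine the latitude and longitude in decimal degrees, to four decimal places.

lat 65.7871°, lon -20.9535°

R = 6378137 m. λ = x/R = -20.95350045°.
φ = 2·arctan(exp(y/R)) − 90° = 2·arctan(4.66202) − 90° = 65.78709962°.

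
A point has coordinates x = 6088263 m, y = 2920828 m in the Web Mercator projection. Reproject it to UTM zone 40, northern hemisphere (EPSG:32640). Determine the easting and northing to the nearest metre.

E 267736 m, N 2807535 m

Web Mercator inverse (R = 6378137 m) → φ = 25.36649618°, λ = 54.69179707°.
UTM 40N forward: E = 267735.541 m, N = 2807535.364 m.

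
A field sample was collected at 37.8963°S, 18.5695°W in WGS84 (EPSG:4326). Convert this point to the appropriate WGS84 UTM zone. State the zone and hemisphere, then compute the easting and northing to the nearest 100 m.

Zone 27S: E 713700 m, N 5802900 m

Longitude -18.5695° lies in the 6° band [-24°, -18°), giving zone 27; latitude is south of the equator, so 27S.
Zone 27 central meridian λ₀ = 6×27 − 183 = -21°; Δλ = +2.4305°.
Transverse Mercator on WGS84 with k₀ = 0.9996 gives E = 713707.429 m, N = 5802905.488 m.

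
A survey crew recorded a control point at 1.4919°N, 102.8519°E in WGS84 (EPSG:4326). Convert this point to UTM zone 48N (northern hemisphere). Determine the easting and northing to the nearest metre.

E 260994 m, N 165017 m

Zone 48 central meridian λ₀ = 6×48 − 183 = 105°; Δλ = -2.1481°.
Transverse Mercator on WGS84 with k₀ = 0.9996 gives E = 260994.438 m, N = 165016.840 m.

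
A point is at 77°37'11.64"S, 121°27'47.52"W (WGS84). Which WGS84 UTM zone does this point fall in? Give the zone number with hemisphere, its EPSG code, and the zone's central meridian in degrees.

UTM zone = ⌊(λ + 180)/6⌋ + 1; -121.4632° ∈ [-126°, -120°) → zone 10.
Hemisphere: S (φ < 0).
Central meridian λ₀ = 6×10 − 183 = -123°.
EPSG code: 32710.

Zone 10S (EPSG:32710), central meridian -123°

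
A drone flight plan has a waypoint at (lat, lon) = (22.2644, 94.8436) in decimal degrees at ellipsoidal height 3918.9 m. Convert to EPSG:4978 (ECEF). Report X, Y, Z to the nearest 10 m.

WGS84: a = 6378137 m, e² = 0.006694380; N(φ) = a/√(1−e²sin²φ) = 6381203.857 m.
X = (N+h)·cosφ·cosλ = -498939.912 m; Y = (N+h)·cosφ·sinλ = 5887979.957 m; Z = (N(1−e²)+h)·sinφ = 2403017.969 m.

X -498940 m, Y 5887980 m, Z 2403020 m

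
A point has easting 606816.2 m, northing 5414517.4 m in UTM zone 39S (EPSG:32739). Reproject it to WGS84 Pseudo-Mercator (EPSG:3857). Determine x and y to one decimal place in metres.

x 5819571.4 m, y -5073570.0 m

Unproject from UTM 39S (λ₀ = 51°) → φ = -41.41380000°, λ = 52.27809973°.
Web Mercator (R = 6378137 m): x = 5819571.442 m, y = -5073570.005 m.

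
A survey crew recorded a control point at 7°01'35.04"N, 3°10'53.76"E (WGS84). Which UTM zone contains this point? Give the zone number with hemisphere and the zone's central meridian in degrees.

UTM zone = ⌊(λ + 180)/6⌋ + 1; 3.1816° ∈ [0°, 6°) → zone 31.
Hemisphere: N (φ ≥ 0).
Central meridian λ₀ = 6×31 − 183 = 3°.

Zone 31N, central meridian 3°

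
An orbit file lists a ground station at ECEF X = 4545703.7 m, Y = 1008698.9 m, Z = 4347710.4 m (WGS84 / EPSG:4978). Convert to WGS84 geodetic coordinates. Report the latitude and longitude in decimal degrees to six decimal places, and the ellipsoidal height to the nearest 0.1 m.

lat 43.229200°, lon 12.511300°, h 2366.7 m

λ = atan2(Y, X) = 12.51130042°; p = √(X²+Y²) = 4656274.9 m.
Bowring's method on WGS84 (a = 6378137 m, b = 6356752.314 m) gives φ = 43.22919975°, h = 2366.718 m.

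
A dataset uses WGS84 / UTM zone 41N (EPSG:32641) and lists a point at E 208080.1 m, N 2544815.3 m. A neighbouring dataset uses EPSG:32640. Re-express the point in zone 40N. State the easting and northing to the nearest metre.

UTM 41N → geographic: φ = 22.98610038°, λ = 60.15259960°.
UTM 40N (λ₀ = 57°) forward: E = 823230.428 m, N = 2545456.101 m.

E 823230 m, N 2545456 m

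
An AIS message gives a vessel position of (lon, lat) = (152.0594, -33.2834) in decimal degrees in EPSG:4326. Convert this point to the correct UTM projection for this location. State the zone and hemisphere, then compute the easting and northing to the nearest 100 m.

Longitude 152.0594° lies in the 6° band [150°, 156°), giving zone 56; latitude is south of the equator, so 56S.
Zone 56 central meridian λ₀ = 6×56 − 183 = 153°; Δλ = -0.9406°.
Transverse Mercator on WGS84 with k₀ = 0.9996 gives E = 412413.474 m, N = 6316900.031 m.

Zone 56S: E 412400 m, N 6316900 m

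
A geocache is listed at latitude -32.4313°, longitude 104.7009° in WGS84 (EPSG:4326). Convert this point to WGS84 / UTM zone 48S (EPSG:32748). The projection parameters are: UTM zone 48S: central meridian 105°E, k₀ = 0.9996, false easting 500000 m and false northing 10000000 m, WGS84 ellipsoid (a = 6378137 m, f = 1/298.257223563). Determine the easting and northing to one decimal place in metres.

E 471881.4 m, N 6411717.0 m

Zone 48 central meridian λ₀ = 6×48 − 183 = 105°; Δλ = -0.2991°.
Transverse Mercator on WGS84 with k₀ = 0.9996 gives E = 471881.400 m, N = 6411716.965 m.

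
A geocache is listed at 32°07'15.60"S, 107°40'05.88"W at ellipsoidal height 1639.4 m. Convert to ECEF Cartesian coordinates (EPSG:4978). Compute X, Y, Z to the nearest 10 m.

WGS84: a = 6378137 m, e² = 0.006694380; N(φ) = a/√(1−e²sin²φ) = 6384181.206 m.
X = (N+h)·cosφ·cosλ = -1641458.591 m; Y = (N+h)·cosφ·sinλ = -5153211.393 m; Z = (N(1−e²)+h)·sinφ = -3372674.229 m.

X -1641460 m, Y -5153210 m, Z -3372670 m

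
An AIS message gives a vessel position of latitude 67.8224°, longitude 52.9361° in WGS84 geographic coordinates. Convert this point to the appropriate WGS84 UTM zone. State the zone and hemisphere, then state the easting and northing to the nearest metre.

Longitude 52.9361° lies in the 6° band [48°, 54°), giving zone 39; latitude is north of the equator, so 39N.
Zone 39 central meridian λ₀ = 6×39 − 183 = 51°; Δλ = +1.9361°.
Transverse Mercator on WGS84 with k₀ = 0.9996 gives E = 581547.156 m, N = 7524339.711 m.

Zone 39N: E 581547 m, N 7524340 m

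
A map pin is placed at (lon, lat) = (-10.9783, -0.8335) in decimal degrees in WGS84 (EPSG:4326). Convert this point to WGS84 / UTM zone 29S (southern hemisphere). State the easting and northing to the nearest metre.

E 279844 m, N 9907818 m

Zone 29 central meridian λ₀ = 6×29 − 183 = -9°; Δλ = -1.9783°.
Transverse Mercator on WGS84 with k₀ = 0.9996 gives E = 279843.853 m, N = 9907817.836 m.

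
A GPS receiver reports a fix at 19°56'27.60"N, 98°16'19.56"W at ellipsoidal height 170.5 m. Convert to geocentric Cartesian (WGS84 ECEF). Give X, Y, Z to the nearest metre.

WGS84: a = 6378137 m, e² = 0.006694380; N(φ) = a/√(1−e²sin²φ) = 6380621.677 m.
X = (N+h)·cosφ·cosλ = -862990.995 m; Y = (N+h)·cosφ·sinλ = -5935821.652 m; Z = (N(1−e²)+h)·sinφ = 2161616.156 m.

X -862991 m, Y -5935822 m, Z 2161616 m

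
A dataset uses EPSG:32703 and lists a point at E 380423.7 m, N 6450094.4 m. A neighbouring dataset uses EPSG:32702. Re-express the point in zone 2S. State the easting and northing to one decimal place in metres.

UTM 3S → geographic: φ = -32.07909984°, λ = -166.26699950°.
UTM 2S (λ₀ = -171°) forward: E = 946895.988 m, N = 6440979.914 m.

E 946896.0 m, N 6440979.9 m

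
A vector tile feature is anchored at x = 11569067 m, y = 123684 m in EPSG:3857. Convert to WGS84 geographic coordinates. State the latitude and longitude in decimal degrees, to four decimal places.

lat 1.1110°, lon 103.9267°

R = 6378137 m. λ = x/R = 103.92669709°.
φ = 2·arctan(exp(y/R)) − 90° = 2·arctan(1.01958) − 90° = 1.11100265°.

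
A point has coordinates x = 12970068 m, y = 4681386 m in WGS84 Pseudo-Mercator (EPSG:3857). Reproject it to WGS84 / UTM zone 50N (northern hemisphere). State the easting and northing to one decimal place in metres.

E 457585.0 m, N 4285618.5 m

Web Mercator inverse (R = 6378137 m) → φ = 38.71819895°, λ = 116.51210320°.
UTM 50N forward: E = 457584.979 m, N = 4285618.534 m.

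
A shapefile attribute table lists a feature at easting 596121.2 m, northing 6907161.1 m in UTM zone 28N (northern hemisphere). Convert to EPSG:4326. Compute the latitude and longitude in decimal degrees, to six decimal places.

Zone 28N: λ₀ = -15°, k₀ = 0.9996, false easting 500000 m.
Meridian distance M = (N − FN)/k₀ = 6909925.1 m.
Inverse transverse Mercator on WGS84 gives φ = 62.28369979°, λ = -13.14739952°.

lat 62.283700°, lon -13.147400°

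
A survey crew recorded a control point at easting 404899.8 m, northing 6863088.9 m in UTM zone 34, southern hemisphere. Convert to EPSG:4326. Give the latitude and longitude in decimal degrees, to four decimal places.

Zone 34S: λ₀ = 21°, k₀ = 0.9996, false easting 500000 m, false northing 10000000 m.
Meridian distance M = (N − FN)/k₀ = -3138166.4 m.
Inverse transverse Mercator on WGS84 gives φ = -28.35500032°, λ = 20.02959976°.

lat -28.3550°, lon 20.0296°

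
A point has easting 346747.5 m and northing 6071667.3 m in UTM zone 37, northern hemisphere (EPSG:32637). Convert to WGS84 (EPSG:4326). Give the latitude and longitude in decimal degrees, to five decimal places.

lat 54.76880°, lon 36.61770°

Zone 37N: λ₀ = 39°, k₀ = 0.9996, false easting 500000 m.
Meridian distance M = (N − FN)/k₀ = 6074096.9 m.
Inverse transverse Mercator on WGS84 gives φ = 54.76880007°, λ = 36.61770002°.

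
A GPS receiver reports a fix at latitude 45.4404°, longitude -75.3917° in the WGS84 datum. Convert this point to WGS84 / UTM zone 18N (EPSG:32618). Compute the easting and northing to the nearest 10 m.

E 469370 m, N 5031950 m

Zone 18 central meridian λ₀ = 6×18 − 183 = -75°; Δλ = -0.3917°.
Transverse Mercator on WGS84 with k₀ = 0.9996 gives E = 469365.466 m, N = 5031949.765 m.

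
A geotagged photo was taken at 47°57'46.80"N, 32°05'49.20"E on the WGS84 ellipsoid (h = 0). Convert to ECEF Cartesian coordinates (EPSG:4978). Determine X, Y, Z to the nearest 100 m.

X 3624800 m, Y 2273500 m, Z 4714100 m

WGS84: a = 6378137 m, e² = 0.006694380; N(φ) = a/√(1−e²sin²φ) = 6389946.203 m.
X = (N+h)·cosφ·cosλ = 3624762.498 m; Y = (N+h)·cosφ·sinλ = 2273544.761 m; Z = (N(1−e²)+h)·sinφ = 4714122.521 m.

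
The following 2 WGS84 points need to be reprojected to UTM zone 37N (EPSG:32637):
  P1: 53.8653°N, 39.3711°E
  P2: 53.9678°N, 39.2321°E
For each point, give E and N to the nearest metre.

UTM zone 37N: λ₀ = 39°, k₀ = 0.9996.
P1 (53.8653°, 39.3711°) → (524403.846, 5968598.873) m.
P2 (53.9678°, 39.2321°) → (515225.775, 5979964.023) m.

P1: E 524404 m, N 5968599 m; P2: E 515226 m, N 5979964 m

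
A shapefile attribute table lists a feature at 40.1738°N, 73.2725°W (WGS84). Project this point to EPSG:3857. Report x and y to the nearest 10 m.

x -8156660 m, y 4891230 m

Web Mercator is spherical with R = a = 6378137 m.
x = R·λ = 6378137 × -1.278846376 = -8156657.389 m.
y = R·ln tan(π/4 + φ/2) = 6378137 × 0.766874505 = 4891230.658 m.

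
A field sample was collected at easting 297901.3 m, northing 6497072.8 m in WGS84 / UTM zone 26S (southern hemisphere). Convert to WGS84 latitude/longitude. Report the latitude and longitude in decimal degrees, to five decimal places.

Zone 26S: λ₀ = -27°, k₀ = 0.9996, false easting 500000 m, false northing 10000000 m.
Meridian distance M = (N − FN)/k₀ = -3504328.9 m.
Inverse transverse Mercator on WGS84 gives φ = -31.64379980°, λ = -29.13120024°.

lat -31.64380°, lon -29.13120°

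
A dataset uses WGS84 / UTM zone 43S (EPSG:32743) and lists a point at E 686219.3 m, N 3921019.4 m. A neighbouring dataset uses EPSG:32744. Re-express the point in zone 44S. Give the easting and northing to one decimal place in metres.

E 300782.6 m, N 3920462.6 m

UTM 43S → geographic: φ = -54.82330043°, λ = 77.89879986°.
UTM 44S (λ₀ = 81°) forward: E = 300782.610 m, N = 3920462.599 m.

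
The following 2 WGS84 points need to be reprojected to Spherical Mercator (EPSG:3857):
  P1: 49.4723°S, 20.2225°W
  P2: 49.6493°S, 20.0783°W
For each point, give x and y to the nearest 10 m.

P1: x -2251160 m, y -6355380 m; P2: x -2235110 m, y -6385760 m

Web Mercator: x = R·λ, y = R·ln tan(π/4+φ/2), R = 6378137 m.
P1 (-49.4723°, -20.2225°) → (-2251158.403, -6355384.129) m.
P2 (-49.6493°, -20.0783°) → (-2235106.132, -6385760.850) m.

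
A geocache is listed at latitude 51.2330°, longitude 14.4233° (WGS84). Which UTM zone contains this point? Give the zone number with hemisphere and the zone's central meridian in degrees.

Zone 33N, central meridian 15°

UTM zone = ⌊(λ + 180)/6⌋ + 1; 14.4233° ∈ [12°, 18°) → zone 33.
Hemisphere: N (φ ≥ 0).
Central meridian λ₀ = 6×33 − 183 = 15°.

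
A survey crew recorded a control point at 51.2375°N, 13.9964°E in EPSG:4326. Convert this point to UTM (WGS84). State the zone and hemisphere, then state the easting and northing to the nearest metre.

Zone 33N: E 429939 m, N 5676715 m

Longitude 13.9964° lies in the 6° band [12°, 18°), giving zone 33; latitude is north of the equator, so 33N.
Zone 33 central meridian λ₀ = 6×33 − 183 = 15°; Δλ = -1.0036°.
Transverse Mercator on WGS84 with k₀ = 0.9996 gives E = 429938.692 m, N = 5676714.801 m.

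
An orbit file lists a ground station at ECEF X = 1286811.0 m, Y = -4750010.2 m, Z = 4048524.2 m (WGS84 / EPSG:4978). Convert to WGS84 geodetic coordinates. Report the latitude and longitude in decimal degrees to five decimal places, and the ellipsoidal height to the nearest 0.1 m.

λ = atan2(Y, X) = -74.84199982°; p = √(X²+Y²) = 4921227.4 m.
Bowring's method on WGS84 (a = 6378137 m, b = 6356752.314 m) gives φ = 39.63179998°, h = 3041.475 m.

lat 39.63180°, lon -74.84200°, h 3041.5 m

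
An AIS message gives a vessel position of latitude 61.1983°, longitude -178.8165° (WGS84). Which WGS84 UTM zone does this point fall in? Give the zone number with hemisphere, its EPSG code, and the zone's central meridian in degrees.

UTM zone = ⌊(λ + 180)/6⌋ + 1; -178.8165° ∈ [-180°, -174°) → zone 1.
Hemisphere: N (φ ≥ 0).
Central meridian λ₀ = 6×1 − 183 = -177°.
EPSG code: 32601.

Zone 1N (EPSG:32601), central meridian -177°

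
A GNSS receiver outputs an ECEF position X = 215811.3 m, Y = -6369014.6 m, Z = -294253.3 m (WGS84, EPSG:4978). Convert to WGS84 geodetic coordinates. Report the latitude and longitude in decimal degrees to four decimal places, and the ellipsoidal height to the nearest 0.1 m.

λ = atan2(Y, X) = -88.05929986°; p = √(X²+Y²) = 6372669.9 m.
Bowring's method on WGS84 (a = 6378137 m, b = 6356752.314 m) gives φ = -2.66150020°, h = 1368.460 m.

lat -2.6615°, lon -88.0593°, h 1368.5 m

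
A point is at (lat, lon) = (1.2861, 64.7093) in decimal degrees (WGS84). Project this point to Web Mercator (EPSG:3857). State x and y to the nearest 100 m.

x 7203400 m, y 143200 m

Web Mercator is spherical with R = a = 6378137 m.
x = R·λ = 6378137 × 1.129390342 = 7203406.326 m.
y = R·ln tan(π/4 + φ/2) = 6378137 × 0.022448565 = 143180.021 m.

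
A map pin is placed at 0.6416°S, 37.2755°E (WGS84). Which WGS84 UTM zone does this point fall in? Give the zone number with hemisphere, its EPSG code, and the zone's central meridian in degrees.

UTM zone = ⌊(λ + 180)/6⌋ + 1; 37.2755° ∈ [36°, 42°) → zone 37.
Hemisphere: S (φ < 0).
Central meridian λ₀ = 6×37 − 183 = 39°.
EPSG code: 32737.

Zone 37S (EPSG:32737), central meridian 39°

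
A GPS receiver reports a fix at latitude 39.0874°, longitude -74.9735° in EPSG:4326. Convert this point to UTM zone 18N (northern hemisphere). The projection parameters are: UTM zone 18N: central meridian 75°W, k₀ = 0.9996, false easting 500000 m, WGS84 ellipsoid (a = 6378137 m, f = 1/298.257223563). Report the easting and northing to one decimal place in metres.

E 502291.9 m, N 4326475.9 m

Zone 18 central meridian λ₀ = 6×18 − 183 = -75°; Δλ = +0.0265°.
Transverse Mercator on WGS84 with k₀ = 0.9996 gives E = 502291.856 m, N = 4326475.862 m.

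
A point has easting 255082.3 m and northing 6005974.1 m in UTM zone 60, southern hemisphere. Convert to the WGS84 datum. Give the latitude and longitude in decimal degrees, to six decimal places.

lat -36.060000°, lon 174.280800°

Zone 60S: λ₀ = 177°, k₀ = 0.9996, false easting 500000 m, false northing 10000000 m.
Meridian distance M = (N − FN)/k₀ = -3995624.1 m.
Inverse transverse Mercator on WGS84 gives φ = -36.06000040°, λ = 174.28080025°.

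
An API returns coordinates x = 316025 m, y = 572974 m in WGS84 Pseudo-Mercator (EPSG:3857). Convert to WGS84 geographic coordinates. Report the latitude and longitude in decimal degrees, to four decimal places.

lat 5.1402°, lon 2.8389°

R = 6378137 m. λ = x/R = 2.83890088°.
φ = 2·arctan(exp(y/R)) − 90° = 2·arctan(1.09399) − 90° = 5.14020395°.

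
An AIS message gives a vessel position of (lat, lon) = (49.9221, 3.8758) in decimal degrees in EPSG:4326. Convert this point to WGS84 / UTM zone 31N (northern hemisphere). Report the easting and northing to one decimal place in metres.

Zone 31 central meridian λ₀ = 6×31 − 183 = 3°; Δλ = +0.8758°.
Transverse Mercator on WGS84 with k₀ = 0.9996 gives E = 562866.969 m, N = 5530337.145 m.

E 562867.0 m, N 5530337.1 m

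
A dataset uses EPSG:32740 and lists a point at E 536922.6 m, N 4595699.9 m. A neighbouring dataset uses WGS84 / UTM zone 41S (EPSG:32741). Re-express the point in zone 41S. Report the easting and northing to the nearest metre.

UTM 40S → geographic: φ = -48.79060037°, λ = 57.50270033°.
UTM 41S (λ₀ = 63°) forward: E = 96312.603 m, N = 4581231.507 m.

E 96313 m, N 4581232 m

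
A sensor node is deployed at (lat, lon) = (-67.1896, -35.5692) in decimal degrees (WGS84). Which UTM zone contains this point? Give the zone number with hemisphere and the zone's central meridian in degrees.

UTM zone = ⌊(λ + 180)/6⌋ + 1; -35.5692° ∈ [-36°, -30°) → zone 25.
Hemisphere: S (φ < 0).
Central meridian λ₀ = 6×25 − 183 = -33°.

Zone 25S, central meridian -33°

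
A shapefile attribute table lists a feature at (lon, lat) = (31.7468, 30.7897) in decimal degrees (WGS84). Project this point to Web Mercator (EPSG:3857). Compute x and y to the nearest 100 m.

Web Mercator is spherical with R = a = 6378137 m.
x = R·λ = 6378137 × 0.554086187 = 3534037.610 m.
y = R·ln tan(π/4 + φ/2) = 6378137 × 0.565285395 = 3605467.696 m.

x 3534000 m, y 3605500 m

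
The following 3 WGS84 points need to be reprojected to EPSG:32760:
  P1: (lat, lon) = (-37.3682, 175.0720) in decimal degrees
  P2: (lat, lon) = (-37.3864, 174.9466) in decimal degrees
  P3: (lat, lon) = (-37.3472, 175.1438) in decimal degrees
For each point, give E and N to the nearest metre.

UTM zone 60S: λ₀ = 177°, k₀ = 0.9996.
P1 (-37.3682°, 175.0720°) → (329276.292, 5862536.987) m.
P2 (-37.3864°, 174.9466°) → (318214.897, 5860283.249) m.
P3 (-37.3472°, 175.1438°) → (335588.938, 5864994.541) m.

P1: E 329276 m, N 5862537 m; P2: E 318215 m, N 5860283 m; P3: E 335589 m, N 5864995 m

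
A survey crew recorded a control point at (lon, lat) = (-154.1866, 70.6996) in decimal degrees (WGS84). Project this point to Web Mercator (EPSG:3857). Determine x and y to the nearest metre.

Web Mercator is spherical with R = a = 6378137 m.
x = R·λ = 6378137 × -2.691063832 = -17163973.799 m.
y = R·ln tan(π/4 + φ/2) = 6378137 × 1.771729260 = 11300331.945 m.

x -17163974 m, y 11300332 m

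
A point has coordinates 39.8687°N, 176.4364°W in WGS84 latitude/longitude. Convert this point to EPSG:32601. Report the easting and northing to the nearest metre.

Zone 1 central meridian λ₀ = 6×1 − 183 = -177°; Δλ = +0.5636°.
Transverse Mercator on WGS84 with k₀ = 0.9996 gives E = 548200.884 m, N = 4413336.339 m.

E 548201 m, N 4413336 m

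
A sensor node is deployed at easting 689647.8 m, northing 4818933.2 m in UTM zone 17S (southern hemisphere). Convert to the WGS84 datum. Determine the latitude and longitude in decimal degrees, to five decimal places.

Zone 17S: λ₀ = -81°, k₀ = 0.9996, false easting 500000 m, false northing 10000000 m.
Meridian distance M = (N − FN)/k₀ = -5183140.1 m.
Inverse transverse Mercator on WGS84 gives φ = -46.75620016°, λ = -78.51670008°.

lat -46.75620°, lon -78.51670°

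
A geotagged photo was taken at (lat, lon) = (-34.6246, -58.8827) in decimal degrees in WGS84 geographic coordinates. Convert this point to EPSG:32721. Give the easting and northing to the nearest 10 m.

Zone 21 central meridian λ₀ = 6×21 − 183 = -57°; Δλ = -1.8827°.
Transverse Mercator on WGS84 with k₀ = 0.9996 gives E = 327408.492 m, N = 6166974.545 m.

E 327410 m, N 6166970 m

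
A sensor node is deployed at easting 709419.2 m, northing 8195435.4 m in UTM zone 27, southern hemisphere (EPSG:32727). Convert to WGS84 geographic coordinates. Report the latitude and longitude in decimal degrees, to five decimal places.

Zone 27S: λ₀ = -21°, k₀ = 0.9996, false easting 500000 m, false northing 10000000 m.
Meridian distance M = (N − FN)/k₀ = -1805286.7 m.
Inverse transverse Mercator on WGS84 gives φ = -16.31299958°, λ = -19.03990028°.

lat -16.31300°, lon -19.03990°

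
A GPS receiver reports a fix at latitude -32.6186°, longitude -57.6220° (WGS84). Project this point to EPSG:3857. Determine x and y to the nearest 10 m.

x -6414450 m, y -3844790 m

Web Mercator is spherical with R = a = 6378137 m.
x = R·λ = 6378137 × -1.005693622 = -6414451.698 m.
y = R·ln tan(π/4 + φ/2) = 6378137 × -0.602807407 = -3844788.229 m.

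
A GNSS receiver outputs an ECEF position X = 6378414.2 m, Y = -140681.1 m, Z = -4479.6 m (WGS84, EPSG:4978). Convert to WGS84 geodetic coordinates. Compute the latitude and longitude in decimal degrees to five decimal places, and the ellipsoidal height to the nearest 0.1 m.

lat -0.04050°, lon -1.26350°, h 1830.0 m

λ = atan2(Y, X) = -1.26350005°; p = √(X²+Y²) = 6379965.4 m.
Bowring's method on WGS84 (a = 6378137 m, b = 6356752.314 m) gives φ = -0.04050044°, h = 1830.013 m.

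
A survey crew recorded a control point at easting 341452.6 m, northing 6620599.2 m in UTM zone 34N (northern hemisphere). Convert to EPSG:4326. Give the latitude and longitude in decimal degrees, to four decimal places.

Zone 34N: λ₀ = 21°, k₀ = 0.9996, false easting 500000 m.
Meridian distance M = (N − FN)/k₀ = 6623248.5 m.
Inverse transverse Mercator on WGS84 gives φ = 59.69310030°, λ = 18.18299982°.

lat 59.6931°, lon 18.1830°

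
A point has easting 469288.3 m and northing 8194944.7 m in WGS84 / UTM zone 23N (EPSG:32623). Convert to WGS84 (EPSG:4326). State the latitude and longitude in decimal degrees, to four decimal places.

Zone 23N: λ₀ = -45°, k₀ = 0.9996, false easting 500000 m.
Meridian distance M = (N − FN)/k₀ = 8198224.0 m.
Inverse transverse Mercator on WGS84 gives φ = 73.84450040°, λ = -45.98889843°.

lat 73.8445°, lon -45.9889°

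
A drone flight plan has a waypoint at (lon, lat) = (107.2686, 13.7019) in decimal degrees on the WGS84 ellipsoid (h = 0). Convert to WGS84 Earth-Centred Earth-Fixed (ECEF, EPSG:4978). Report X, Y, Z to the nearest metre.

WGS84: a = 6378137 m, e² = 0.006694380; N(φ) = a/√(1−e²sin²φ) = 6379335.169 m.
X = (N+h)·cosφ·cosλ = -1839823.025 m; Y = (N+h)·cosφ·sinλ = 5918413.592 m; Z = (N(1−e²)+h)·sinφ = 1500959.729 m.

X -1839823 m, Y 5918414 m, Z 1500960 m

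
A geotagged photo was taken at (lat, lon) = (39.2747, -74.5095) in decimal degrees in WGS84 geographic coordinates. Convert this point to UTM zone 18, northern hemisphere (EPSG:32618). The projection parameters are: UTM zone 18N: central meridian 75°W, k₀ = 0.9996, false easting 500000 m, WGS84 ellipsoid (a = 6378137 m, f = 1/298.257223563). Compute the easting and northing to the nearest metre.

E 542309 m, N 4347376 m

Zone 18 central meridian λ₀ = 6×18 − 183 = -75°; Δλ = +0.4905°.
Transverse Mercator on WGS84 with k₀ = 0.9996 gives E = 542308.638 m, N = 4347375.702 m.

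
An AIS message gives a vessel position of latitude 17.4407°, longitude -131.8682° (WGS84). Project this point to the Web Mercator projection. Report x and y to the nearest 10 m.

Web Mercator is spherical with R = a = 6378137 m.
x = R·λ = 6378137 × -2.301534269 = -14679500.876 m.
y = R·ln tan(π/4 + φ/2) = 6378137 × 0.309210359 = 1972186.029 m.

x -14679500 m, y 1972190 m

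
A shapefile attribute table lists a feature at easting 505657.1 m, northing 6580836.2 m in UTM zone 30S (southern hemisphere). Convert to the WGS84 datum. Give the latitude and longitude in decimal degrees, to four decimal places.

Zone 30S: λ₀ = -3°, k₀ = 0.9996, false easting 500000 m, false northing 10000000 m.
Meridian distance M = (N − FN)/k₀ = -3420532.0 m.
Inverse transverse Mercator on WGS84 gives φ = -30.90580013°, λ = -2.94080041°.

lat -30.9058°, lon -2.9408°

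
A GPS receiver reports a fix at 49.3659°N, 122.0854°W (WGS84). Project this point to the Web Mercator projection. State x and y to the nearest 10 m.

Web Mercator is spherical with R = a = 6378137 m.
x = R·λ = 6378137 × -2.130792199 = -13590484.561 m.
y = R·ln tan(π/4 + φ/2) = 6378137 × 0.993577995 = 6337176.571 m.

x -13590480 m, y 6337180 m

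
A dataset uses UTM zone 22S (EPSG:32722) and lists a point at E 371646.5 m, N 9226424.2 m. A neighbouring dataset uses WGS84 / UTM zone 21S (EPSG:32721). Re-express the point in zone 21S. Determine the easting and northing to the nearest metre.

UTM 22S → geographic: φ = -6.99700005°, λ = -52.16199992°.
UTM 21S (λ₀ = -57°) forward: E = 1034986.858 m, N = 9223826.349 m.

E 1034987 m, N 9223826 m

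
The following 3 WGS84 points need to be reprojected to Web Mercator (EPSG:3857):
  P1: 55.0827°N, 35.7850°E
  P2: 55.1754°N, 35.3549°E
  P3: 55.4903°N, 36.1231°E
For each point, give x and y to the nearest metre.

Web Mercator: x = R·λ, y = R·ln tan(π/4+φ/2), R = 6378137 m.
P1 (55.0827°, 35.7850°) → (3983567.978, 7377933.068) m.
P2 (55.1754°, 35.3549°) → (3935689.465, 7395982.362) m.
P3 (55.4903°, 36.1231°) → (4021205.098, 7457610.772) m.

P1: x 3983568 m, y 7377933 m; P2: x 3935689 m, y 7395982 m; P3: x 4021205 m, y 7457611 m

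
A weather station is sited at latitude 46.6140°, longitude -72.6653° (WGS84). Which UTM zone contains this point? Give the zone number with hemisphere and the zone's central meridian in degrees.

Zone 18N, central meridian -75°

UTM zone = ⌊(λ + 180)/6⌋ + 1; -72.6653° ∈ [-78°, -72°) → zone 18.
Hemisphere: N (φ ≥ 0).
Central meridian λ₀ = 6×18 − 183 = -75°.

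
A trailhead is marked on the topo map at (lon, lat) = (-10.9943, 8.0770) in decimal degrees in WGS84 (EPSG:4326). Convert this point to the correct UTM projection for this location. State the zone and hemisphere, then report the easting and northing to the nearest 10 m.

Zone 29N: E 280230 m, N 893350 m

Longitude -10.9943° lies in the 6° band [-12°, -6°), giving zone 29; latitude is north of the equator, so 29N.
Zone 29 central meridian λ₀ = 6×29 − 183 = -9°; Δλ = -1.9943°.
Transverse Mercator on WGS84 with k₀ = 0.9996 gives E = 280228.278 m, N = 893347.899 m.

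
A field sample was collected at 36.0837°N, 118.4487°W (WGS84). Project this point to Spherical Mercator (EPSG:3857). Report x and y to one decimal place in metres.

Web Mercator is spherical with R = a = 6378137 m.
x = R·λ = 6378137 × -2.067319810 = -13185648.969 m.
y = R·ln tan(π/4 + φ/2) = 6378137 × 0.676082135 = 4312144.483 m.

x -13185649.0 m, y 4312144.5 m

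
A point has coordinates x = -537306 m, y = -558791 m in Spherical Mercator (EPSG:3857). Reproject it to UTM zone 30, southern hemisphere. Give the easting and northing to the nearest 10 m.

E 297470 m, N 9445580 m

Web Mercator inverse (R = 6378137 m) → φ = -5.01329573°, λ = -4.82670192°.
UTM 30S forward: E = 297472.224 m, N = 9445583.813 m.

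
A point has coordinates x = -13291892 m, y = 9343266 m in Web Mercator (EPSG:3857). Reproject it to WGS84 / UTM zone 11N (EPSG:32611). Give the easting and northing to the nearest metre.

Web Mercator inverse (R = 6378137 m) → φ = 63.97439876°, λ = -119.40309738°.
UTM 11N forward: E = 382372.972 m, N = 7096378.423 m.

E 382373 m, N 7096378 m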